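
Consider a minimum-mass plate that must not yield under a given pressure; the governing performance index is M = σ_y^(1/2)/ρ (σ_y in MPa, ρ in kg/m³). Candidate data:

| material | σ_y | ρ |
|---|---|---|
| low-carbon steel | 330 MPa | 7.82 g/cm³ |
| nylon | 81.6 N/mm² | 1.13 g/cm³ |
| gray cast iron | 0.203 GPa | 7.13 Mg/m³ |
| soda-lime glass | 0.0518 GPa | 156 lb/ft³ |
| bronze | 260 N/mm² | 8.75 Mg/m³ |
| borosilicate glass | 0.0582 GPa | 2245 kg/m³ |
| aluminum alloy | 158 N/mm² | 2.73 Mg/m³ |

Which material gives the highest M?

After converting to SI:
  low-carbon steel: σ_y = 330.0 MPa, ρ = 7820 kg/m³
  nylon: σ_y = 81.60 MPa, ρ = 1130 kg/m³
  gray cast iron: σ_y = 203.0 MPa, ρ = 7130 kg/m³
  soda-lime glass: σ_y = 51.80 MPa, ρ = 2499 kg/m³
  bronze: σ_y = 260.0 MPa, ρ = 8750 kg/m³
  borosilicate glass: σ_y = 58.20 MPa, ρ = 2245 kg/m³
  aluminum alloy: σ_y = 158.0 MPa, ρ = 2730 kg/m³
  nylon: M = 7.99×10⁻³
  aluminum alloy: M = 4.60×10⁻³
  borosilicate glass: M = 3.40×10⁻³
  soda-lime glass: M = 2.88×10⁻³
  low-carbon steel: M = 2.32×10⁻³
  gray cast iron: M = 2.00×10⁻³
  bronze: M = 1.84×10⁻³
Highest index: nylon.

nylon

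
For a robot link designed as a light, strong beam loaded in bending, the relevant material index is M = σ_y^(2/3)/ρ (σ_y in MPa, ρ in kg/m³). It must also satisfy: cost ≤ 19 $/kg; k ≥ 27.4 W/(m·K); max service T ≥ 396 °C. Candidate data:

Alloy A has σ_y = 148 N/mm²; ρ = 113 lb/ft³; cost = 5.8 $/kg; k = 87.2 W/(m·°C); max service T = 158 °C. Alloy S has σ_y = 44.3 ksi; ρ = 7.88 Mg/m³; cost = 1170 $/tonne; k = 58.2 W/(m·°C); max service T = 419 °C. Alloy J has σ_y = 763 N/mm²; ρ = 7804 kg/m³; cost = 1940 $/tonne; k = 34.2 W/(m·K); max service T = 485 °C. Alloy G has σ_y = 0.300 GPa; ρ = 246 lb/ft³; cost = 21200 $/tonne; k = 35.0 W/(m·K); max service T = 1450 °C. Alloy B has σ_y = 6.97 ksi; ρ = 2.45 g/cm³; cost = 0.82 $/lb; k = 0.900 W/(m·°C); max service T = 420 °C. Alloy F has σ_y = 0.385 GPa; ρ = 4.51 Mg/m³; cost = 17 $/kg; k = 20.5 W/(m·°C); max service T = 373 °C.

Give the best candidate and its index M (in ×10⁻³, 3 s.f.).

alloy J, M = 10.7×10⁻³

Screen on constraints: cost ≤ 19 $/kg; k ≥ 27.4 W/(m·K); max service T ≥ 396 °C. Survivors: alloy S, alloy J.
After converting to SI:
  alloy S: σ_y = 305.4 MPa, ρ = 7880 kg/m³
  alloy J: σ_y = 763.0 MPa, ρ = 7804 kg/m³
  alloy J: M = 10.7×10⁻³
  alloy S: M = 5.76×10⁻³
Alloy J ranks first.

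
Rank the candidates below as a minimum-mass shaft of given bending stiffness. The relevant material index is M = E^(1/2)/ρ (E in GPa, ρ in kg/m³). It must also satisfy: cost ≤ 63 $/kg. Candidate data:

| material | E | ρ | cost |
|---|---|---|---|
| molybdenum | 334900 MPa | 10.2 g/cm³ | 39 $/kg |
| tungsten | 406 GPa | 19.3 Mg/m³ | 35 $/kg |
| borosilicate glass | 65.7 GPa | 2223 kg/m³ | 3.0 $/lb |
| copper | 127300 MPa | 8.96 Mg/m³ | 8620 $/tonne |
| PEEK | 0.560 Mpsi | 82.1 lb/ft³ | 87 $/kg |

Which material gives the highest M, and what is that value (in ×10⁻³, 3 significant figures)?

Screen on constraints: cost ≤ 63 $/kg. Survivors: molybdenum, tungsten, borosilicate glass, copper.
Putting every candidate on a common basis:
  molybdenum: E = 334.9 GPa, ρ = 10200 kg/m³
  tungsten: E = 406.0 GPa, ρ = 19300 kg/m³
  borosilicate glass: E = 65.70 GPa, ρ = 2223 kg/m³
  copper: E = 127.3 GPa, ρ = 8960 kg/m³
  borosilicate glass: M = 3.65×10⁻³
  molybdenum: M = 1.79×10⁻³
  copper: M = 1.26×10⁻³
  tungsten: M = 1.04×10⁻³
The maximum is for borosilicate glass.

borosilicate glass, M = 3.65×10⁻³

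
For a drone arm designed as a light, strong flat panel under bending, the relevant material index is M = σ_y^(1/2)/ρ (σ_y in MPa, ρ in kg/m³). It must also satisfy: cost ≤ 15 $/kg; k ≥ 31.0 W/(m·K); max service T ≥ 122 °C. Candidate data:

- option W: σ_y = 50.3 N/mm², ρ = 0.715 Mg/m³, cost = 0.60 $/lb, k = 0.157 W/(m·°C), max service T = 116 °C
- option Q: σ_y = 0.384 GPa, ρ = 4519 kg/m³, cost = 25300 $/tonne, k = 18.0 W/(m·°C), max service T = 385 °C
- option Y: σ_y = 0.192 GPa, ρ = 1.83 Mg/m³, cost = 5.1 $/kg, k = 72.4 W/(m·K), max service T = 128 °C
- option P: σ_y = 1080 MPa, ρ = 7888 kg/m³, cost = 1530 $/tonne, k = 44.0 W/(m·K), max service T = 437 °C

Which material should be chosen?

option Y

Screen on constraints: cost ≤ 15 $/kg; k ≥ 31.0 W/(m·K); max service T ≥ 122 °C. Survivors: option Y, option P.
After converting to SI:
  option Y: σ_y = 192.0 MPa, ρ = 1830 kg/m³
  option P: σ_y = 1080 MPa, ρ = 7888 kg/m³
  option Y: M = 7.57×10⁻³
  option P: M = 4.17×10⁻³
Option Y ranks first.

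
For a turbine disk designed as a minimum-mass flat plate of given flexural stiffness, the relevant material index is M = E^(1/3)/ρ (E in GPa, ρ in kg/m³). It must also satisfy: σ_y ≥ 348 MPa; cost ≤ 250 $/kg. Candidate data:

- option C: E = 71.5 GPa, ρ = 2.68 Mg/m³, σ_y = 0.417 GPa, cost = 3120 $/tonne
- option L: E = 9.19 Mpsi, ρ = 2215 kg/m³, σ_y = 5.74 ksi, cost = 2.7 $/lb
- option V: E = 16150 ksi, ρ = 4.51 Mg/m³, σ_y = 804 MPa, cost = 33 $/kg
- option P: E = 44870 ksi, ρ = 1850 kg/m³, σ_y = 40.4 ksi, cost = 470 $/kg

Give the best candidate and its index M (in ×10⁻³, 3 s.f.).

option C, M = 1.55×10⁻³

Screen on constraints: σ_y ≥ 348 MPa; cost ≤ 250 $/kg. Survivors: option C, option V.
Convert each candidate to consistent units, then evaluate M:
  option C: E = 71.50 GPa, ρ = 2680 kg/m³
  option V: E = 111.4 GPa, ρ = 4510 kg/m³
  option C: M = 1.55×10⁻³
  option V: M = 1.07×10⁻³
The maximum is for option C.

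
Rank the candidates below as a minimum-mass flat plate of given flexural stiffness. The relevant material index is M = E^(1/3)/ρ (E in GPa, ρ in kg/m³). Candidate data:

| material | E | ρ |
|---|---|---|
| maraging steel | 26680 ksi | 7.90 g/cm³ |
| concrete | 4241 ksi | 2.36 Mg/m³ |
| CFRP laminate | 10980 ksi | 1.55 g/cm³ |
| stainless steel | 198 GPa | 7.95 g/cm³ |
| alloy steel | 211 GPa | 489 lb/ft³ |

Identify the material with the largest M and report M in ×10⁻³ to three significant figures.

Convert each candidate to consistent units, then evaluate M:
  maraging steel: E = 184.0 GPa, ρ = 7900 kg/m³
  concrete: E = 29.24 GPa, ρ = 2360 kg/m³
  CFRP laminate: E = 75.70 GPa, ρ = 1550 kg/m³
  stainless steel: E = 198.0 GPa, ρ = 7950 kg/m³
  alloy steel: E = 211.0 GPa, ρ = 7833 kg/m³
  CFRP laminate: M = 2.73×10⁻³
  concrete: M = 1.31×10⁻³
  alloy steel: M = 0.760×10⁻³
  stainless steel: M = 0.733×10⁻³
  maraging steel: M = 0.720×10⁻³
CFRP laminate has the largest M.

CFRP laminate, M = 2.73×10⁻³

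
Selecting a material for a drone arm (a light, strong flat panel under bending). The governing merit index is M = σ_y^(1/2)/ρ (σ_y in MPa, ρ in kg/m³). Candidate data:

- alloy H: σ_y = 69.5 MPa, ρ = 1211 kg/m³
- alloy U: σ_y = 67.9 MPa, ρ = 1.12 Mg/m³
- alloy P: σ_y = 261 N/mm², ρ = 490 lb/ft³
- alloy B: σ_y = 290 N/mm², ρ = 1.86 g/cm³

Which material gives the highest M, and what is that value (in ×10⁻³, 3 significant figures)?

Convert each candidate to consistent units, then evaluate M:
  alloy H: σ_y = 69.50 MPa, ρ = 1211 kg/m³
  alloy U: σ_y = 67.90 MPa, ρ = 1120 kg/m³
  alloy P: σ_y = 261.0 MPa, ρ = 7849 kg/m³
  alloy B: σ_y = 290.0 MPa, ρ = 1860 kg/m³
  alloy B: M = 9.16×10⁻³
  alloy U: M = 7.36×10⁻³
  alloy H: M = 6.88×10⁻³
  alloy P: M = 2.06×10⁻³
The maximum is for alloy B.

alloy B, M = 9.16×10⁻³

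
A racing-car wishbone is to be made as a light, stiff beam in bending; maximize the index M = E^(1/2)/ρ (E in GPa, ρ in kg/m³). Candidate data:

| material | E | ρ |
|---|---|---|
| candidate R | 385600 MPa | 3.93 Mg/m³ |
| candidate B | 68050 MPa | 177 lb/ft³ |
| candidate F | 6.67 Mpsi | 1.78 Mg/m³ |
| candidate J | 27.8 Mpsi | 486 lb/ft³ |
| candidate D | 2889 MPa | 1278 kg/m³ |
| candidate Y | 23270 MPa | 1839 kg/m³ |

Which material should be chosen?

candidate R

Putting every candidate on a common basis:
  candidate R: E = 385.6 GPa, ρ = 3930 kg/m³
  candidate B: E = 68.05 GPa, ρ = 2835 kg/m³
  candidate F: E = 45.99 GPa, ρ = 1780 kg/m³
  candidate J: E = 191.7 GPa, ρ = 7785 kg/m³
  candidate D: E = 2.889 GPa, ρ = 1278 kg/m³
  candidate Y: E = 23.27 GPa, ρ = 1839 kg/m³
  candidate R: M = 5.00×10⁻³
  candidate F: M = 3.81×10⁻³
  candidate B: M = 2.91×10⁻³
  candidate Y: M = 2.62×10⁻³
  candidate J: M = 1.78×10⁻³
  candidate D: M = 1.33×10⁻³
Candidate R has the largest M.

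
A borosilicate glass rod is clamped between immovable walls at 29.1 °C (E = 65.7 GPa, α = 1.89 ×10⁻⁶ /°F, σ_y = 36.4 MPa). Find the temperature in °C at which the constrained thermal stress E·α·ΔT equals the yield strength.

α = 1.89×10⁻⁶/°F × 9/5 = 3.40×10⁻⁶/K.
E·α·ΔT = 36.40 MPa ⇒ ΔT = 36.40 / (65.70×10³ × 3.40×10⁻⁶) = 162.9 K.
T = 29.1 + 162.9 = 192.0 °C.

192 °C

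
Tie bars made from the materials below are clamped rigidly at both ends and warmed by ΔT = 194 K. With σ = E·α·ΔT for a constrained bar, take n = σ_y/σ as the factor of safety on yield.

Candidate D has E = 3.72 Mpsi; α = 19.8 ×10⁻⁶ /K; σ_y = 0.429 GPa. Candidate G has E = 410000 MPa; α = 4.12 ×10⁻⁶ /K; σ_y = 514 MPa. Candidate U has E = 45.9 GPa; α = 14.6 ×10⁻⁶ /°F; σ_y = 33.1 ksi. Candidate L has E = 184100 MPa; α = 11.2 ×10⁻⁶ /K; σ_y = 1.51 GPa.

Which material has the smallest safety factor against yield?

Converting E to GPa, α to ×10⁻⁶/K, σ_y to MPa, then σ and n for each:
  candidate D: E = 25.65, α = 19.8, σ_y = 429.0 → σ = 98.5 MPa, n = 4.35
  candidate G: E = 410.0, α = 4.12, σ_y = 514.0 → σ = 328 MPa, n = 1.57
  candidate U: E = 45.90, α = 26.3, σ_y = 228.2 → σ = 234 MPa, n = 0.975
  candidate L: E = 184.1, α = 11.2, σ_y = 1510 → σ = 400 MPa, n = 3.77
Candidate U has the lowest safety factor, n = 0.975.

candidate U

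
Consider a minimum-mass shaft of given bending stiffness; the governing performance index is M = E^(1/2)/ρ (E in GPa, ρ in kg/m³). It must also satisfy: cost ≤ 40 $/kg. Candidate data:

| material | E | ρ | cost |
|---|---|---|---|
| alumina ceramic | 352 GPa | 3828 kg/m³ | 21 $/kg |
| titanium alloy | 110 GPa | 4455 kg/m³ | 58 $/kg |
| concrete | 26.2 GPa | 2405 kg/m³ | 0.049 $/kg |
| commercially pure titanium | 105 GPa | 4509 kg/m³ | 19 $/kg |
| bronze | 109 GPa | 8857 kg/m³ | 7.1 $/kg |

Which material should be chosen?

alumina ceramic

Screen on constraints: cost ≤ 40 $/kg. Survivors: alumina ceramic, concrete, commercially pure titanium, bronze.
Per-candidate index values:
  alumina ceramic: M = 4.90×10⁻³
  commercially pure titanium: M = 2.27×10⁻³
  concrete: M = 2.13×10⁻³
  bronze: M = 1.18×10⁻³
Highest index: alumina ceramic.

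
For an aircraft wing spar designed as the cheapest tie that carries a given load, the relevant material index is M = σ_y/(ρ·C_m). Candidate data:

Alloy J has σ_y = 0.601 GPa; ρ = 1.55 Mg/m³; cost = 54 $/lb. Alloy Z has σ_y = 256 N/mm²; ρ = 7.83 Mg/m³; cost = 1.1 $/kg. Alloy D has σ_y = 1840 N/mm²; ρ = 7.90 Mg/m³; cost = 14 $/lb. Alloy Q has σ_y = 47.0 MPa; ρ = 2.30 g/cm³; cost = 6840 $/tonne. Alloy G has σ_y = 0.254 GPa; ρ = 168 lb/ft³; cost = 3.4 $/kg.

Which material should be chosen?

alloy Z

Convert each candidate to consistent units, then evaluate M:
  alloy J: σ_y = 601.0 MPa, ρ = 1550 kg/m³, cost = 119.0 $/kg
  alloy Z: σ_y = 256.0 MPa, ρ = 7830 kg/m³, cost = 1.100 $/kg
  alloy D: σ_y = 1840 MPa, ρ = 7900 kg/m³, cost = 30.86 $/kg
  alloy Q: σ_y = 47.00 MPa, ρ = 2300 kg/m³, cost = 6.840 $/kg
  alloy G: σ_y = 254.0 MPa, ρ = 2691 kg/m³, cost = 3.400 $/kg
  alloy Z: M = 29.7 kN·m per $
  alloy G: M = 27.8 kN·m per $
  alloy D: M = 7.55 kN·m per $
  alloy J: M = 3.26 kN·m per $
  alloy Q: M = 2.99 kN·m per $
The maximum is for alloy Z.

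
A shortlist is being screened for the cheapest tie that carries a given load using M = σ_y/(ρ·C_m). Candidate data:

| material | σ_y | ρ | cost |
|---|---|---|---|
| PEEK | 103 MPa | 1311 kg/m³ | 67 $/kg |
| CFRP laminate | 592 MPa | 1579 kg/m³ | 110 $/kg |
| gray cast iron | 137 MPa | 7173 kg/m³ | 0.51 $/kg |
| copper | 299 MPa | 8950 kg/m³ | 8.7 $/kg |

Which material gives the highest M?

Computing M directly (units already consistent):
  gray cast iron: M = 37.4 kN·m per $
  copper: M = 3.84 kN·m per $
  CFRP laminate: M = 3.41 kN·m per $
  PEEK: M = 1.17 kN·m per $
Highest index: gray cast iron.

gray cast iron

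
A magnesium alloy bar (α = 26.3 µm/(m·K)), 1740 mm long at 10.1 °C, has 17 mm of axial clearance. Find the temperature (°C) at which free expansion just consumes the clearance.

α·L₀·ΔT = 17.0 mm ⇒ ΔT = 17.0 / (26.3×10⁻⁶ × 1740.0) = 371.5 K.
T = 10.1 + 371.5 = 381.6 °C.

382 °C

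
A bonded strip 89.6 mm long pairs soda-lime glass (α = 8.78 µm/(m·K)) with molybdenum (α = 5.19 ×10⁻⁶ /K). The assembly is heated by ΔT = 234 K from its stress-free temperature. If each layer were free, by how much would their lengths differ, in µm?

Δα = |8.78 − 5.19|×10⁻⁶/K = 3.59×10⁻⁶/K.
ΔL_mismatch = Δα·L·ΔT = 3.59×10⁻⁶ × 89.6 mm × 234.0 K = 75.3 µm.

75.3 µm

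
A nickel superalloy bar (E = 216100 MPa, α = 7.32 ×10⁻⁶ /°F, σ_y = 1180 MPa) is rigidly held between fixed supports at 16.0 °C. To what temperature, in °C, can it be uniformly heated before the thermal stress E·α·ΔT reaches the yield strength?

430 °C

E = 216100 MPa = 216.1 GPa.
α = 7.32×10⁻⁶/°F × 9/5 = 13.2×10⁻⁶/K.
E·α·ΔT = 1180 MPa ⇒ ΔT = 1180 / (216.1×10³ × 13.2×10⁻⁶) = 414.4 K.
T = 16.0 + 414.4 = 430.4 °C.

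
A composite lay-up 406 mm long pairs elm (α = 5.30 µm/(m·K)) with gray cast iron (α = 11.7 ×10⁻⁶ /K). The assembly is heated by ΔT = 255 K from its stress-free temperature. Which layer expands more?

α(elm) = 5.30×10⁻⁶/K vs α(gray cast iron) = 11.7×10⁻⁶/K.
Higher α expands more for the same ΔT: gray cast iron.

gray cast iron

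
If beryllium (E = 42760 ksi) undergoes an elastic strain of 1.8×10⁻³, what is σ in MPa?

E = 42760 ksi = 294.8 GPa.
σ = E·ε = 294800 MPa × 1.8×10⁻³ = 531 MPa.

531 MPa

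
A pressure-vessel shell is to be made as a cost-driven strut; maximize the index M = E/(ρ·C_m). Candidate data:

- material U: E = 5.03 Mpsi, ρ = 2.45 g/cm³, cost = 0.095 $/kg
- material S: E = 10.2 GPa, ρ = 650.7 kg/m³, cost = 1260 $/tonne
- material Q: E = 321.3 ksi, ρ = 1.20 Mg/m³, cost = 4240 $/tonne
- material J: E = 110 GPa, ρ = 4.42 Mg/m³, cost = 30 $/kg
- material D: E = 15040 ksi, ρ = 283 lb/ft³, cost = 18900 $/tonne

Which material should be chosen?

Convert each candidate to consistent units, then evaluate M:
  material U: E = 34.68 GPa, ρ = 2450 kg/m³, cost = 0.09500 $/kg
  material S: E = 10.20 GPa, ρ = 650.7 kg/m³, cost = 1.260 $/kg
  material Q: E = 2.215 GPa, ρ = 1200 kg/m³, cost = 4.240 $/kg
  material J: E = 110.0 GPa, ρ = 4420 kg/m³, cost = 30.00 $/kg
  material D: E = 103.7 GPa, ρ = 4533 kg/m³, cost = 18.90 $/kg
  material U: M = 149 MN·m per $
  material S: M = 12.4 MN·m per $
  material D: M = 1.21 MN·m per $
  material J: M = 0.830 MN·m per $
  material Q: M = 0.435 MN·m per $
Highest index: material U.

material U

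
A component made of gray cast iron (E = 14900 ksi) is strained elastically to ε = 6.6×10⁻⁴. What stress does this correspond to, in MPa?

E = 14900 ksi = 102.7 GPa.
σ = E·ε = 102700 MPa × 6.6×10⁻⁴ = 67.8 MPa.

67.8 MPa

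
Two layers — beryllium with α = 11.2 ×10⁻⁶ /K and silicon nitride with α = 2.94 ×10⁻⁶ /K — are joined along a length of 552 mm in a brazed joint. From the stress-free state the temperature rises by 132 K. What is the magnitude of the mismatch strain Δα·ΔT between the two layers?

1.09×10⁻³

Δα = |11.2 − 2.94|×10⁻⁶/K = 8.26×10⁻⁶/K.
Mismatch strain = Δα·ΔT = 8.26×10⁻⁶ × 132.0 = 1.09×10⁻³.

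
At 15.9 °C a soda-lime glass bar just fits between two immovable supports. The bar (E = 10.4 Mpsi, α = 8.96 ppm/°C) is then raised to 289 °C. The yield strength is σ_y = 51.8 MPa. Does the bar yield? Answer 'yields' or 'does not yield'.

E = 10.4 Mpsi = 71.71 GPa.
ΔT = 273.1 K. Constrained thermal stress σ = E·α·ΔT = 71.71×10³ MPa × 8.96×10⁻⁶ × 273.1 = 175 MPa (compressive).
Compare to σ_y = 51.8 MPa: σ ≥ σ_y, so it yields.

yields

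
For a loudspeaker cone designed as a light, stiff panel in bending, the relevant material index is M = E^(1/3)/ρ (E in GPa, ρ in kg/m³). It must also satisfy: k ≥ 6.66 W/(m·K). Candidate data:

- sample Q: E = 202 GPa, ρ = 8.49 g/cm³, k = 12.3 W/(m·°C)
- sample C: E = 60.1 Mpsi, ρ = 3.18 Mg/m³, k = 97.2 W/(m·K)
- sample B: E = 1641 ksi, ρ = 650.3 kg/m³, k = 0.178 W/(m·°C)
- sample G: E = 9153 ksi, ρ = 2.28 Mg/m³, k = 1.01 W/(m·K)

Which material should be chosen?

sample C

Screen on constraints: k ≥ 6.66 W/(m·K). Survivors: sample Q, sample C.
Normalizing units and computing the index:
  sample Q: E = 202.0 GPa, ρ = 8490 kg/m³
  sample C: E = 414.4 GPa, ρ = 3180 kg/m³
  sample C: M = 2.34×10⁻³
  sample Q: M = 0.691×10⁻³
Sample C has the largest M.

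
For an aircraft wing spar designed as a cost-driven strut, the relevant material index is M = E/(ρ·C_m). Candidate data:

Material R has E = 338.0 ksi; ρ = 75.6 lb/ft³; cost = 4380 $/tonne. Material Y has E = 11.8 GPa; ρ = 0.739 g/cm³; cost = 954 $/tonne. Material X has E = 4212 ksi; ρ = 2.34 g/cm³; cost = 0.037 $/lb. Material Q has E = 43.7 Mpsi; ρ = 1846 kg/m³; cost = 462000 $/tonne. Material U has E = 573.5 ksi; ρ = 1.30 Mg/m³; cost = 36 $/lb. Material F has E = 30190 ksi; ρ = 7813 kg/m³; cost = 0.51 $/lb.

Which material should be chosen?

material X

In SI units:
  material R: E = 2.330 GPa, ρ = 1211 kg/m³, cost = 4.380 $/kg
  material Y: E = 11.80 GPa, ρ = 739.0 kg/m³, cost = 0.9540 $/kg
  material X: E = 29.04 GPa, ρ = 2340 kg/m³, cost = 0.08157 $/kg
  material Q: E = 301.3 GPa, ρ = 1846 kg/m³, cost = 462.0 $/kg
  material U: E = 3.954 GPa, ρ = 1300 kg/m³, cost = 79.37 $/kg
  material F: E = 208.2 GPa, ρ = 7813 kg/m³, cost = 1.124 $/kg
  material X: M = 152 MN·m per $
  material F: M = 23.7 MN·m per $
  material Y: M = 16.7 MN·m per $
  material R: M = 0.439 MN·m per $
  material Q: M = 0.353 MN·m per $
  material U: M = 0.0383 MN·m per $
The maximum is for material X.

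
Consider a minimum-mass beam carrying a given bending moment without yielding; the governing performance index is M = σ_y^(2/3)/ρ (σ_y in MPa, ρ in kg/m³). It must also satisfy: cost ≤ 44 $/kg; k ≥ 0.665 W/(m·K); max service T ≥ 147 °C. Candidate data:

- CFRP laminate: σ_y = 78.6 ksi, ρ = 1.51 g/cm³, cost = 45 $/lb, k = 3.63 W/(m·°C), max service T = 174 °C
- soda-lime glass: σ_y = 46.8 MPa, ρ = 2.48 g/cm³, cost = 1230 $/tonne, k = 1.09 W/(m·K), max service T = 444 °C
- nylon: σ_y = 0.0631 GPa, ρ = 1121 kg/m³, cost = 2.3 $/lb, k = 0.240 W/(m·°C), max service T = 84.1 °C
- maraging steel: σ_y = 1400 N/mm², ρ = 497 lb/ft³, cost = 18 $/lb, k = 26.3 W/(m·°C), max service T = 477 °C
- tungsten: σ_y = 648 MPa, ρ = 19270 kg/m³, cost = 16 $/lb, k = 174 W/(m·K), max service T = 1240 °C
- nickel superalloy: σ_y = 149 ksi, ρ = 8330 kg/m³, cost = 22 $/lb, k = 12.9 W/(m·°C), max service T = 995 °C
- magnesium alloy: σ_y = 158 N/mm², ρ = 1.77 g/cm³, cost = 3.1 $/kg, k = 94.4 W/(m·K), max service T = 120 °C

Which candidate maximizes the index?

maraging steel

Screen on constraints: cost ≤ 44 $/kg; k ≥ 0.665 W/(m·K); max service T ≥ 147 °C. Survivors: soda-lime glass, maraging steel, tungsten.
Putting every candidate on a common basis:
  soda-lime glass: σ_y = 46.80 MPa, ρ = 2480 kg/m³
  maraging steel: σ_y = 1400 MPa, ρ = 7961 kg/m³
  tungsten: σ_y = 648.0 MPa, ρ = 19270 kg/m³
  maraging steel: M = 15.7×10⁻³
  soda-lime glass: M = 5.24×10⁻³
  tungsten: M = 3.89×10⁻³
Highest index: maraging steel.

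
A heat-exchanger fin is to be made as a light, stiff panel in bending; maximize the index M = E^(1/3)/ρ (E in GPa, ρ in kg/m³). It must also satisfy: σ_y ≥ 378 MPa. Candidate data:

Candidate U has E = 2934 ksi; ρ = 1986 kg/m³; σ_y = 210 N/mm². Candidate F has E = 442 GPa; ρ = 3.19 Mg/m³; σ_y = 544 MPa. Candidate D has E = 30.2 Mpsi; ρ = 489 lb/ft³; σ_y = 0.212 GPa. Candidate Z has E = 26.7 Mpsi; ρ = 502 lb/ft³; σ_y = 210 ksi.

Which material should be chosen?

Screen on constraints: σ_y ≥ 378 MPa. Survivors: candidate F, candidate Z.
Normalizing units and computing the index:
  candidate F: E = 442.0 GPa, ρ = 3190 kg/m³
  candidate Z: E = 184.1 GPa, ρ = 8041 kg/m³
  candidate F: M = 2.39×10⁻³
  candidate Z: M = 0.707×10⁻³
Candidate F has the largest M.

candidate F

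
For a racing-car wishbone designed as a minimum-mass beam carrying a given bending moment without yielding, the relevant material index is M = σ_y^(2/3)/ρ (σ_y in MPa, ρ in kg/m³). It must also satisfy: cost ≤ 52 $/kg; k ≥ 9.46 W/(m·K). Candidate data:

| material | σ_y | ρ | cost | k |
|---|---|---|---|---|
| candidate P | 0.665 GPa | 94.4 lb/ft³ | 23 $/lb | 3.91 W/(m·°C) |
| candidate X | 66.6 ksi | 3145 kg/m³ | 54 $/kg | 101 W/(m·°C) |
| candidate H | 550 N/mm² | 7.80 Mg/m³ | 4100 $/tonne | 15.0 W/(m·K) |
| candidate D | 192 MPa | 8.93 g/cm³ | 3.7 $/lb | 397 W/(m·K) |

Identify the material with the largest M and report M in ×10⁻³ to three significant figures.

Screen on constraints: cost ≤ 52 $/kg; k ≥ 9.46 W/(m·K). Survivors: candidate H, candidate D.
In SI units:
  candidate H: σ_y = 550.0 MPa, ρ = 7800 kg/m³
  candidate D: σ_y = 192.0 MPa, ρ = 8930 kg/m³
  candidate H: M = 8.61×10⁻³
  candidate D: M = 3.73×10⁻³
The maximum is for candidate H.

candidate H, M = 8.61×10⁻³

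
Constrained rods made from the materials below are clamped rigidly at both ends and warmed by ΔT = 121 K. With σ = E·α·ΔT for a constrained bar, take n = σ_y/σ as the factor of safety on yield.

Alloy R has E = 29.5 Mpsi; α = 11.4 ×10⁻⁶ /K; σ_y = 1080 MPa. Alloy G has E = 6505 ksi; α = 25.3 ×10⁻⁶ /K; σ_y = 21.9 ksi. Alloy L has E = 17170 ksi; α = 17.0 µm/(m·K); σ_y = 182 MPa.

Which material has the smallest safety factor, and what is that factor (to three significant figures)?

alloy L, n = 0.747

Converting E to GPa, α to ×10⁻⁶/K, σ_y to MPa, then σ and n for each:
  alloy R: E = 203.4, α = 11.4, σ_y = 1080 → σ = 281 MPa, n = 3.85
  alloy G: E = 44.85, α = 25.3, σ_y = 151.0 → σ = 137 MPa, n = 1.10
  alloy L: E = 118.4, α = 17.0, σ_y = 182.0 → σ = 244 MPa, n = 0.747
Alloy L has the lowest safety factor, n = 0.747.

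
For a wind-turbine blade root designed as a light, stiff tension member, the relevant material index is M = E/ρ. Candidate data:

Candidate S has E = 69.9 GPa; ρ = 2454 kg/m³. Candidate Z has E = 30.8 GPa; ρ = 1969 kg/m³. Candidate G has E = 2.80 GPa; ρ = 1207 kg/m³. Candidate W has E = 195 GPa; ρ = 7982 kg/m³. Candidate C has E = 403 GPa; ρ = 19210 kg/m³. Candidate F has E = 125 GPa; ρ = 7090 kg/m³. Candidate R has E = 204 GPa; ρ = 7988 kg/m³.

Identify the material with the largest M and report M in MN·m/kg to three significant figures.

candidate S, M = 28.5 MN·m/kg

Evaluate M for each candidate:
  candidate S: M = 28.5 MN·m/kg
  candidate R: M = 25.5 MN·m/kg
  candidate W: M = 24.4 MN·m/kg
  candidate C: M = 21.0 MN·m/kg
  candidate F: M = 17.6 MN·m/kg
  candidate Z: M = 15.6 MN·m/kg
  candidate G: M = 2.32 MN·m/kg
The maximum is for candidate S.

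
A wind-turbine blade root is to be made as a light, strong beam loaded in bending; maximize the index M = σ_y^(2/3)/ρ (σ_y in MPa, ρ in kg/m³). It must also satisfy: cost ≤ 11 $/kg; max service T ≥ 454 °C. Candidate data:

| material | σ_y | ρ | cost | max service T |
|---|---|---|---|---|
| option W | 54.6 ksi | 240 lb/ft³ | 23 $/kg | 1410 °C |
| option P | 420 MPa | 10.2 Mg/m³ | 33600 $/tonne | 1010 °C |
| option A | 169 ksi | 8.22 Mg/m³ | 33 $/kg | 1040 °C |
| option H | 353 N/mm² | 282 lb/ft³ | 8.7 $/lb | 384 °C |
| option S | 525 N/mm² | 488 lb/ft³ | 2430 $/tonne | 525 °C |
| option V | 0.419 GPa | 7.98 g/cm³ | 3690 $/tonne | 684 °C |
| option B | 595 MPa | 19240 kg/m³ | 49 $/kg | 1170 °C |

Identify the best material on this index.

Screen on constraints: cost ≤ 11 $/kg; max service T ≥ 454 °C. Survivors: option S, option V.
In SI units:
  option S: σ_y = 525.0 MPa, ρ = 7817 kg/m³
  option V: σ_y = 419.0 MPa, ρ = 7980 kg/m³
  option S: M = 8.33×10⁻³
  option V: M = 7.02×10⁻³
Option S has the largest M.

option S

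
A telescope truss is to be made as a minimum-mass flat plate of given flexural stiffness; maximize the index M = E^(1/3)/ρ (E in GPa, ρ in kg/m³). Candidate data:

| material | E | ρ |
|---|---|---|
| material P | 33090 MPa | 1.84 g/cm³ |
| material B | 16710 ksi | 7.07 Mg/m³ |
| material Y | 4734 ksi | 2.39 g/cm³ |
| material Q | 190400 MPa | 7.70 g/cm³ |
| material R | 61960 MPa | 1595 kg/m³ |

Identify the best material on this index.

In SI units:
  material P: E = 33.09 GPa, ρ = 1840 kg/m³
  material B: E = 115.2 GPa, ρ = 7070 kg/m³
  material Y: E = 32.64 GPa, ρ = 2390 kg/m³
  material Q: E = 190.4 GPa, ρ = 7700 kg/m³
  material R: E = 61.96 GPa, ρ = 1595 kg/m³
  material R: M = 2.48×10⁻³
  material P: M = 1.74×10⁻³
  material Y: M = 1.34×10⁻³
  material Q: M = 0.747×10⁻³
  material B: M = 0.688×10⁻³
Highest index: material R.

material R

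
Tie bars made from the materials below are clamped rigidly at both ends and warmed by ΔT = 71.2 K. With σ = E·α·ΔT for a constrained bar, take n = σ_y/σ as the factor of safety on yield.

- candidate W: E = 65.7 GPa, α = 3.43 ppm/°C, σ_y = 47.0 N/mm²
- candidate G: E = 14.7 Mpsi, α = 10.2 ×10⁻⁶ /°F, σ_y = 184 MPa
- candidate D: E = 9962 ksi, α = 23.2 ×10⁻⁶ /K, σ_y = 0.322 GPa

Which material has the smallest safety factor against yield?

Per material, after unit conversion:
  candidate W: E = 65.70, α = 3.43, σ_y = 47.00 → σ = 16.0 MPa, n = 2.93
  candidate G: E = 101.4, α = 18.4, σ_y = 184.0 → σ = 132 MPa, n = 1.39
  candidate D: E = 68.69, α = 23.2, σ_y = 322.0 → σ = 113 MPa, n = 2.84
The minimum is candidate G at n = 1.39.

candidate G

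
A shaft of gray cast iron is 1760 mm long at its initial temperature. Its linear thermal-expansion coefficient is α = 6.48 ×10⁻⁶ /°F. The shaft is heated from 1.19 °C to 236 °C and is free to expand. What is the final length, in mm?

Convert α: 6.48×10⁻⁶/°F × (9/5) = 11.7×10⁻⁶/K.
ΔT = 236 − 1.19 = 234.8 K.
ΔL = α·L₀·ΔT = 11.7×10⁻⁶ × 1760 mm × 234.8 K = 4.82 mm.
L = L₀ + ΔL = 1760 + 4.82 = 1764.8 mm.

1764.8 mm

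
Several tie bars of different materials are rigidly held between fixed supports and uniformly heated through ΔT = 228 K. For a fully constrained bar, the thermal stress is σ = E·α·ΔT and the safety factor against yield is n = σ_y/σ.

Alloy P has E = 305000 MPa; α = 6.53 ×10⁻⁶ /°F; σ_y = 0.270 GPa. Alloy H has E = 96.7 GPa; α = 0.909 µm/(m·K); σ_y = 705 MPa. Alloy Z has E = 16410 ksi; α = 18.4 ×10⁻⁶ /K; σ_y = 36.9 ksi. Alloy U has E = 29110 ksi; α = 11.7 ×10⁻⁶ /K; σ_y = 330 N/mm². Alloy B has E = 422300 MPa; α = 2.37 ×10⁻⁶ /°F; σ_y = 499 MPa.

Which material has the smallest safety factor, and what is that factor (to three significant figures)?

Converting E to GPa, α to ×10⁻⁶/K, σ_y to MPa, then σ and n for each:
  alloy P: E = 305.0, α = 11.8, σ_y = 270.0 → σ = 817 MPa, n = 0.330
  alloy H: E = 96.70, α = 0.909, σ_y = 705.0 → σ = 20.0 MPa, n = 35.2
  alloy Z: E = 113.1, α = 18.4, σ_y = 254.4 → σ = 475 MPa, n = 0.536
  alloy U: E = 200.7, α = 11.7, σ_y = 330.0 → σ = 535 MPa, n = 0.616
  alloy B: E = 422.3, α = 4.27, σ_y = 499.0 → σ = 411 MPa, n = 1.21
The minimum is alloy P at n = 0.330.

alloy P, n = 0.330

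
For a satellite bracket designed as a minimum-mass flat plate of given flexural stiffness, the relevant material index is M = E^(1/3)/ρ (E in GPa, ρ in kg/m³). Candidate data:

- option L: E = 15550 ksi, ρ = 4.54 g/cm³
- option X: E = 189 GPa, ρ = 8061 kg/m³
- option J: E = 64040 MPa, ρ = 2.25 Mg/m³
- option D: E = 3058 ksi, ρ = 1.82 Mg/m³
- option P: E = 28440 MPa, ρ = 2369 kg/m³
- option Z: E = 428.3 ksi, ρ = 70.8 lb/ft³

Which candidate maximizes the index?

Convert each candidate to consistent units, then evaluate M:
  option L: E = 107.2 GPa, ρ = 4540 kg/m³
  option X: E = 189.0 GPa, ρ = 8061 kg/m³
  option J: E = 64.04 GPa, ρ = 2250 kg/m³
  option D: E = 21.08 GPa, ρ = 1820 kg/m³
  option P: E = 28.44 GPa, ρ = 2369 kg/m³
  option Z: E = 2.953 GPa, ρ = 1134 kg/m³
  option J: M = 1.78×10⁻³
  option D: M = 1.52×10⁻³
  option P: M = 1.29×10⁻³
  option Z: M = 1.27×10⁻³
  option L: M = 1.05×10⁻³
  option X: M = 0.712×10⁻³
Highest index: option J.

option J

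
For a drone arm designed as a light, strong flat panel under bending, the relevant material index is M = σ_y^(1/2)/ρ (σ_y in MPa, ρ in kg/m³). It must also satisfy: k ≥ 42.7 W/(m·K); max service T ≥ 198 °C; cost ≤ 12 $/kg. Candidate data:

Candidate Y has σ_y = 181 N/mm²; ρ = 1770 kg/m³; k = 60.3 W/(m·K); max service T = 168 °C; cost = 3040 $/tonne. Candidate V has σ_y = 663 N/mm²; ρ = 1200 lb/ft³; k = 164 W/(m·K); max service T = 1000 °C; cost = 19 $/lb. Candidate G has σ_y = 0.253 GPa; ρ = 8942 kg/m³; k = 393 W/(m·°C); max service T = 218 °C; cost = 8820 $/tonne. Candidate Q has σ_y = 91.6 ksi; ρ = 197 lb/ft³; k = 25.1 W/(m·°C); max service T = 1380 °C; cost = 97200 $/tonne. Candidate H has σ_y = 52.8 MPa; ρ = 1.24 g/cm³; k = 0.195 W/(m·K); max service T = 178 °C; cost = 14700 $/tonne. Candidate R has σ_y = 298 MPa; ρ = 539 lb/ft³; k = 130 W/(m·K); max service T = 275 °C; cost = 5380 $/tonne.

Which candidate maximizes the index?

Screen on constraints: k ≥ 42.7 W/(m·K); max service T ≥ 198 °C; cost ≤ 12 $/kg. Survivors: candidate G, candidate R.
Convert each candidate to consistent units, then evaluate M:
  candidate G: σ_y = 253.0 MPa, ρ = 8942 kg/m³
  candidate R: σ_y = 298.0 MPa, ρ = 8634 kg/m³
  candidate R: M = 2.00×10⁻³
  candidate G: M = 1.78×10⁻³
The maximum is for candidate R.

candidate R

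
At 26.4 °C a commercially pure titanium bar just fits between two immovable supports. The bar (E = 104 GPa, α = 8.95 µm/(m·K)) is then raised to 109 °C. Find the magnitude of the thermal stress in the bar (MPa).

76.9 MPa

ΔT = 82.60 K. Constrained thermal stress σ = E·α·ΔT = 104.0×10³ MPa × 8.95×10⁻⁶ × 82.60 = 76.9 MPa (compressive).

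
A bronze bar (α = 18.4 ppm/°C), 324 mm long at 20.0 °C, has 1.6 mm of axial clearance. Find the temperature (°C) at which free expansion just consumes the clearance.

α·L₀·ΔT = 1.6 mm ⇒ ΔT = 1.6 / (18.4×10⁻⁶ × 324.0) = 268.4 K.
T = 20.0 + 268.4 = 288.4 °C.

288 °C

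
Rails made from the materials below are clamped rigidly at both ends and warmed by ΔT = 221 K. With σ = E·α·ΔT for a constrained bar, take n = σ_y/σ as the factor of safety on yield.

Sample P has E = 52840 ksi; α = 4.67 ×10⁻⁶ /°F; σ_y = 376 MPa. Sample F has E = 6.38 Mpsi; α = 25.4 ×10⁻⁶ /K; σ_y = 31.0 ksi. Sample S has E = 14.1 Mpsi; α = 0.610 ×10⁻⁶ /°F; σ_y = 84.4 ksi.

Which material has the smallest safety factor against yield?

Per material, after unit conversion:
  sample P: E = 364.3, α = 8.41, σ_y = 376.0 → σ = 677 MPa, n = 0.556
  sample F: E = 43.99, α = 25.4, σ_y = 213.7 → σ = 247 MPa, n = 0.866
  sample S: E = 97.22, α = 1.10, σ_y = 581.9 → σ = 23.6 MPa, n = 24.7
Smallest n: sample P with n = 0.556.

sample P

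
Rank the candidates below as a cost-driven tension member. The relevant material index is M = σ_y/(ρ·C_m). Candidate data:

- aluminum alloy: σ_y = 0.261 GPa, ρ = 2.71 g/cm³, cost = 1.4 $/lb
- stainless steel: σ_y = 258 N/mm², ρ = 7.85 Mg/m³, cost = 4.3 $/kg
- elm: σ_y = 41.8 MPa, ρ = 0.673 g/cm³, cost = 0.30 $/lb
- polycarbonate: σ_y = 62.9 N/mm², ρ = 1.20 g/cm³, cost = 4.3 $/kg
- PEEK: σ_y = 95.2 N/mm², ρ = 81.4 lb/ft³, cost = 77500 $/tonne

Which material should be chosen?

elm

Putting every candidate on a common basis:
  aluminum alloy: σ_y = 261.0 MPa, ρ = 2710 kg/m³, cost = 3.086 $/kg
  stainless steel: σ_y = 258.0 MPa, ρ = 7850 kg/m³, cost = 4.300 $/kg
  elm: σ_y = 41.80 MPa, ρ = 673.0 kg/m³, cost = 0.6614 $/kg
  polycarbonate: σ_y = 62.90 MPa, ρ = 1200 kg/m³, cost = 4.300 $/kg
  PEEK: σ_y = 95.20 MPa, ρ = 1304 kg/m³, cost = 77.50 $/kg
  elm: M = 93.9 kN·m per $
  aluminum alloy: M = 31.2 kN·m per $
  polycarbonate: M = 12.2 kN·m per $
  stainless steel: M = 7.64 kN·m per $
  PEEK: M = 0.942 kN·m per $
The maximum is for elm.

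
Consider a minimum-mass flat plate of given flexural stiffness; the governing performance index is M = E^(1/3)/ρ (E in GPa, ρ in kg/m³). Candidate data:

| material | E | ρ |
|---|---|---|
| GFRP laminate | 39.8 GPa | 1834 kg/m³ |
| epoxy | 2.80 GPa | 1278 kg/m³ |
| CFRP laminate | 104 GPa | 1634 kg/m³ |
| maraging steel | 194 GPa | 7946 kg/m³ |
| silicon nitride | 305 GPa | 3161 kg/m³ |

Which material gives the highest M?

CFRP laminate

Per-candidate index values:
  CFRP laminate: M = 2.88×10⁻³
  silicon nitride: M = 2.13×10⁻³
  GFRP laminate: M = 1.86×10⁻³
  epoxy: M = 1.10×10⁻³
  maraging steel: M = 0.729×10⁻³
Highest index: CFRP laminate.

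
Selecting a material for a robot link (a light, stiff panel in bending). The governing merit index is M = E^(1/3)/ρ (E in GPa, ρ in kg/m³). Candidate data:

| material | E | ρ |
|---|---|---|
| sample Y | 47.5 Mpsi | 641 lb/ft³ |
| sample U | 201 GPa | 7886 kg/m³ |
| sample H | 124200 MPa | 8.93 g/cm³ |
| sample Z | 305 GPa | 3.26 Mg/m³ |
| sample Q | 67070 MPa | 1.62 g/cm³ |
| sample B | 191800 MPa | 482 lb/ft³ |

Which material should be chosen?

Putting every candidate on a common basis:
  sample Y: E = 327.5 GPa, ρ = 10270 kg/m³
  sample U: E = 201.0 GPa, ρ = 7886 kg/m³
  sample H: E = 124.2 GPa, ρ = 8930 kg/m³
  sample Z: E = 305.0 GPa, ρ = 3260 kg/m³
  sample Q: E = 67.07 GPa, ρ = 1620 kg/m³
  sample B: E = 191.8 GPa, ρ = 7721 kg/m³
  sample Q: M = 2.51×10⁻³
  sample Z: M = 2.06×10⁻³
  sample B: M = 0.747×10⁻³
  sample U: M = 0.743×10⁻³
  sample Y: M = 0.671×10⁻³
  sample H: M = 0.559×10⁻³
Sample Q ranks first.

sample Q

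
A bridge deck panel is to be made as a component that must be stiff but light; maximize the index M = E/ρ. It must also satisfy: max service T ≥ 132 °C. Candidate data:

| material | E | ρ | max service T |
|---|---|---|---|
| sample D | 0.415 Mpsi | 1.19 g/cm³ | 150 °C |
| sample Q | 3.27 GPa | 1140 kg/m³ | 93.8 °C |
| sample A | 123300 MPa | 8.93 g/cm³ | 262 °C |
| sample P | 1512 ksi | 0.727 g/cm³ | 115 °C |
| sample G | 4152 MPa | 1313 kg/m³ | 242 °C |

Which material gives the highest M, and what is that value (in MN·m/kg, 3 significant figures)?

sample A, M = 13.8 MN·m/kg

Screen on constraints: max service T ≥ 132 °C. Survivors: sample D, sample A, sample G.
Putting every candidate on a common basis:
  sample D: E = 2.861 GPa, ρ = 1190 kg/m³
  sample A: E = 123.3 GPa, ρ = 8930 kg/m³
  sample G: E = 4.152 GPa, ρ = 1313 kg/m³
  sample A: M = 13.8 MN·m/kg
  sample G: M = 3.16 MN·m/kg
  sample D: M = 2.40 MN·m/kg
The maximum is for sample A.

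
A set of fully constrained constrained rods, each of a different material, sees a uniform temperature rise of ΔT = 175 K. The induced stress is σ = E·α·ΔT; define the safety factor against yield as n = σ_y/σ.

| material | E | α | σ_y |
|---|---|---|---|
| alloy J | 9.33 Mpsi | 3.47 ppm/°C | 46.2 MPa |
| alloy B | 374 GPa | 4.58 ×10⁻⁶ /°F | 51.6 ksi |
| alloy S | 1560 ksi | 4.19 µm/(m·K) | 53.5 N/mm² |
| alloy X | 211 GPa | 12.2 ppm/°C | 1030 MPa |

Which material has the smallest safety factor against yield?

Converting E to GPa, α to ×10⁻⁶/K, σ_y to MPa, then σ and n for each:
  alloy J: E = 64.33, α = 3.47, σ_y = 46.20 → σ = 39.1 MPa, n = 1.18
  alloy B: E = 374.0, α = 8.24, σ_y = 355.8 → σ = 540 MPa, n = 0.659
  alloy S: E = 10.76, α = 4.19, σ_y = 53.50 → σ = 7.89 MPa, n = 6.78
  alloy X: E = 211.0, α = 12.2, σ_y = 1030 → σ = 450 MPa, n = 2.29
Smallest n: alloy B with n = 0.659.

alloy B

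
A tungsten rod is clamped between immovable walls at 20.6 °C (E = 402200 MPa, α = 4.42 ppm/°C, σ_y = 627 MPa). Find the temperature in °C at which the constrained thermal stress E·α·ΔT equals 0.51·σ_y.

200 °C

E = 402200 MPa = 402.2 GPa.
E·α·ΔT = 319.8 MPa ⇒ ΔT = 319.8 / (402.2×10³ × 4.42×10⁻⁶) = 179.9 K.
T = 20.6 + 179.9 = 200.5 °C.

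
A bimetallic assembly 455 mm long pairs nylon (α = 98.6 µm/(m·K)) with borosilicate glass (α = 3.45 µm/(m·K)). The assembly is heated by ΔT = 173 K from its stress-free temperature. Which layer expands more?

nylon

α(nylon) = 98.6×10⁻⁶/K vs α(borosilicate glass) = 3.45×10⁻⁶/K.
Higher α expands more for the same ΔT: nylon.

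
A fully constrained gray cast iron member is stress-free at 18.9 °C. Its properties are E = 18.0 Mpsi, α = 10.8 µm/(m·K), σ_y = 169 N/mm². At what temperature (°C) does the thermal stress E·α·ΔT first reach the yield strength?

145 °C

E = 18.0 Mpsi = 124.1 GPa.
σ_y = 169 N/mm² = 169.0 MPa.
E·α·ΔT = 169.0 MPa ⇒ ΔT = 169.0 / (124.1×10³ × 10.8×10⁻⁶) = 126.1 K.
T = 18.9 + 126.1 = 145.0 °C.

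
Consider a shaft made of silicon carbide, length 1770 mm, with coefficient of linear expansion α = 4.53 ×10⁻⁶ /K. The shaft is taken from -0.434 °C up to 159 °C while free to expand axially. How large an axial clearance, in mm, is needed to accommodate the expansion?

ΔT = 159 − (-0.434) = 159.4 K.
ΔL = α·L₀·ΔT = 4.53×10⁻⁶ × 1770 mm × 159.4 K = 1.28 mm.

1.28 mm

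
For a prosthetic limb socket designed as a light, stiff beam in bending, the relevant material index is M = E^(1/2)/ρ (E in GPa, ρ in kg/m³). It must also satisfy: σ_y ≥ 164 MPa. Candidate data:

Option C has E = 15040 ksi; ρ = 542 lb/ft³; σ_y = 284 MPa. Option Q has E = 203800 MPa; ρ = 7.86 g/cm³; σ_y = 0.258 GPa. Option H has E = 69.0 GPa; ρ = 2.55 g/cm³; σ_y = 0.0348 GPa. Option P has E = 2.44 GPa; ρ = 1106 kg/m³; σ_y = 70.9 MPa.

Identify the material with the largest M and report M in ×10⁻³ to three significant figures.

Screen on constraints: σ_y ≥ 164 MPa. Survivors: option C, option Q.
Convert each candidate to consistent units, then evaluate M:
  option C: E = 103.7 GPa, ρ = 8682 kg/m³
  option Q: E = 203.8 GPa, ρ = 7860 kg/m³
  option Q: M = 1.82×10⁻³
  option C: M = 1.17×10⁻³
Option Q has the largest M.

option Q, M = 1.82×10⁻³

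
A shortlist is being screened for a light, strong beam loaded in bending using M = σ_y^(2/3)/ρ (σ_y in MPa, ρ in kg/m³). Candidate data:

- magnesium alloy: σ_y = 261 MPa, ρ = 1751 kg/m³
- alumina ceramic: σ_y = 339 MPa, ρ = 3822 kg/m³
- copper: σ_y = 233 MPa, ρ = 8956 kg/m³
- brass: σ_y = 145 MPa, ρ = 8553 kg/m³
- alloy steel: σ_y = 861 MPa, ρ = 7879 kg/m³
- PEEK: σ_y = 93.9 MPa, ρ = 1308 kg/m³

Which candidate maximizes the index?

magnesium alloy

Per-candidate index values:
  magnesium alloy: M = 23.3×10⁻³
  PEEK: M = 15.8×10⁻³
  alumina ceramic: M = 12.7×10⁻³
  alloy steel: M = 11.5×10⁻³
  copper: M = 4.23×10⁻³
  brass: M = 3.23×10⁻³
Magnesium alloy ranks first.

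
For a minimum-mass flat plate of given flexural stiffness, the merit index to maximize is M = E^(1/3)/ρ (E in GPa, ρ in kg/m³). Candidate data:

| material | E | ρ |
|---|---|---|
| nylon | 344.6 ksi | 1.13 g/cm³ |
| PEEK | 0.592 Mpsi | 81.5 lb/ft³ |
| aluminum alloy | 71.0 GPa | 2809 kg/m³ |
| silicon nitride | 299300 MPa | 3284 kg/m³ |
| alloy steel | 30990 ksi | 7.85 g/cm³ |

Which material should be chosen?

silicon nitride

Putting every candidate on a common basis:
  nylon: E = 2.376 GPa, ρ = 1130 kg/m³
  PEEK: E = 4.082 GPa, ρ = 1306 kg/m³
  aluminum alloy: E = 71.00 GPa, ρ = 2809 kg/m³
  silicon nitride: E = 299.3 GPa, ρ = 3284 kg/m³
  alloy steel: E = 213.7 GPa, ρ = 7850 kg/m³
  silicon nitride: M = 2.04×10⁻³
  aluminum alloy: M = 1.47×10⁻³
  PEEK: M = 1.22×10⁻³
  nylon: M = 1.18×10⁻³
  alloy steel: M = 0.762×10⁻³
Highest index: silicon nitride.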